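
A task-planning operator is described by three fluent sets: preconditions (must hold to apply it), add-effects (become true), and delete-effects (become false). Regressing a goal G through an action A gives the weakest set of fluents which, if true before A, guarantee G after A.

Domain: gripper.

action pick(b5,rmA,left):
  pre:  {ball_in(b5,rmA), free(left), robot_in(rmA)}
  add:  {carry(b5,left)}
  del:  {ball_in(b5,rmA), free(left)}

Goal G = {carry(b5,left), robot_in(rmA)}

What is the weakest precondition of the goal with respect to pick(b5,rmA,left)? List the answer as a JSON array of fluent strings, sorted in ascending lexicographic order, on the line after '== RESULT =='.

Regress:
  G ∩ del = {}  (empty — regression defined)
  G \ add = {carry(b5,left), robot_in(rmA)} \ {carry(b5,left)} = {robot_in(rmA)}
  ∪ pre   = {robot_in(rmA)} ∪ {ball_in(b5,rmA), free(left), robot_in(rmA)}
          = {ball_in(b5,rmA), free(left), robot_in(rmA)}

== RESULT ==
["ball_in(b5,rmA)", "free(left)", "robot_in(rmA)"]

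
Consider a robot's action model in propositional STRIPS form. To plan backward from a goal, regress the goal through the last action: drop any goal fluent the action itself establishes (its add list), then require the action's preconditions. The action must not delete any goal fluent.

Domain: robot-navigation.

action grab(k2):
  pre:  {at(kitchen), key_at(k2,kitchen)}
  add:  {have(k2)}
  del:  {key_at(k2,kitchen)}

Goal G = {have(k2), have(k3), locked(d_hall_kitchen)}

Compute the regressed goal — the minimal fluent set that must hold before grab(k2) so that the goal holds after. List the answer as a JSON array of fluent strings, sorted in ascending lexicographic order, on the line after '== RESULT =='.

Compute (G \ add) ∪ pre:
  G ∩ del = {}  (empty — regression defined)
  G \ add = {have(k2), have(k3), locked(d_hall_kitchen)} \ {have(k2)} = {have(k3), locked(d_hall_kitchen)}
  ∪ pre   = {have(k3), locked(d_hall_kitchen)} ∪ {at(kitchen), key_at(k2,kitchen)}
          = {at(kitchen), have(k3), key_at(k2,kitchen), locked(d_hall_kitchen)}

== RESULT ==
["at(kitchen)", "have(k3)", "key_at(k2,kitchen)", "locked(d_hall_kitchen)"]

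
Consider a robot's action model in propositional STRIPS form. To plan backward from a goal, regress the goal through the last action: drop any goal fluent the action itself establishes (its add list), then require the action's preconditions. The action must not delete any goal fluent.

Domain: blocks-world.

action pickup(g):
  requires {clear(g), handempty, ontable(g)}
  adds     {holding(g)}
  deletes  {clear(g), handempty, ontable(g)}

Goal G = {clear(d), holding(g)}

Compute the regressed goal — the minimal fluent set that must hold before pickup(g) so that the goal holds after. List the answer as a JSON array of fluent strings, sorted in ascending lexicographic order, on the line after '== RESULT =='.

Compute (G \ add) ∪ pre:
  G ∩ del = {}  (empty — regression defined)
  G \ add = {clear(d), holding(g)} \ {holding(g)} = {clear(d)}
  ∪ pre   = {clear(d)} ∪ {clear(g), handempty, ontable(g)}
          = {clear(d), clear(g), handempty, ontable(g)}

== RESULT ==
["clear(d)", "clear(g)", "handempty", "ontable(g)"]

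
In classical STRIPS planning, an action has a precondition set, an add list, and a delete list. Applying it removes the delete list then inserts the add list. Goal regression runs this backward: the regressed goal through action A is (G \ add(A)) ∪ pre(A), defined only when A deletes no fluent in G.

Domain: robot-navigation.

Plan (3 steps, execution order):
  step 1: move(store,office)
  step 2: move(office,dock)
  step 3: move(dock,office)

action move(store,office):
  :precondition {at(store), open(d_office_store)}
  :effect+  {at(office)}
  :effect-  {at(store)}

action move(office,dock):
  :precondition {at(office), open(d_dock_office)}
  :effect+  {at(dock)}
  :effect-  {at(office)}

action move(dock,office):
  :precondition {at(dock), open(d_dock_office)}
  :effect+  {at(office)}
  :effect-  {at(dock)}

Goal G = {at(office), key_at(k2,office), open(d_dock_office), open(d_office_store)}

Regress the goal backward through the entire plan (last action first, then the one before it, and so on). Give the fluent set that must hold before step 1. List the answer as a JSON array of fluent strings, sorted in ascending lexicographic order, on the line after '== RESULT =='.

Work backward from the goal:
  through step 3 (move(dock,office)): drop {at(office)}, keep {key_at(k2,office), open(d_dock_office), open(d_office_store)}, require {at(dock), open(d_dock_office)}
    → {at(dock), key_at(k2,office), open(d_dock_office), open(d_office_store)}
  through step 2 (move(office,dock)): drop {at(dock)}, keep {key_at(k2,office), open(d_dock_office), open(d_office_store)}, require {at(office), open(d_dock_office)}
    → {at(office), key_at(k2,office), open(d_dock_office), open(d_office_store)}
  through step 1 (move(store,office)): drop {at(office)}, keep {key_at(k2,office), open(d_dock_office), open(d_office_store)}, require {at(store), open(d_office_store)}
    → {at(store), key_at(k2,office), open(d_dock_office), open(d_office_store)}

== RESULT ==
["at(store)", "key_at(k2,office)", "open(d_dock_office)", "open(d_office_store)"]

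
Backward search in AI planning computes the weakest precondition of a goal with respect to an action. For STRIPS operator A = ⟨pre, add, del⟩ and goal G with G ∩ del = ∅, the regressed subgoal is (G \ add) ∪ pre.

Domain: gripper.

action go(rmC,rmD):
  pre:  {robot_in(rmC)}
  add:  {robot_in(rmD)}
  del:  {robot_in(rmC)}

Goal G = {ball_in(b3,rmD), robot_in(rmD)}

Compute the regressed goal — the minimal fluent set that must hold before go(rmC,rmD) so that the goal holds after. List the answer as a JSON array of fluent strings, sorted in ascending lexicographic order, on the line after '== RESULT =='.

Regress:
  G ∩ del = {}  (empty — regression defined)
  G \ add = {ball_in(b3,rmD), robot_in(rmD)} \ {robot_in(rmD)} = {ball_in(b3,rmD)}
  ∪ pre   = {ball_in(b3,rmD)} ∪ {robot_in(rmC)}
          = {ball_in(b3,rmD), robot_in(rmC)}

== RESULT ==
["ball_in(b3,rmD)", "robot_in(rmC)"]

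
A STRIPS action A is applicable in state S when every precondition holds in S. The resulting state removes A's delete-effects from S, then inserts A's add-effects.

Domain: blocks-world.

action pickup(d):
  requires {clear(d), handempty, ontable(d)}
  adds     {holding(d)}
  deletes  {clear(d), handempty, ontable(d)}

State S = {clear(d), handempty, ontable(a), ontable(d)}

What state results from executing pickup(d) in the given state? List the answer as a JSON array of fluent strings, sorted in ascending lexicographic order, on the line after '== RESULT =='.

Compute (S \ del) ∪ add:
  pre ⊆ S: {clear(d), handempty, ontable(d)} ⊆ S  — applicable
  S \ del = {ontable(a)}
  ∪ add   = {holding(d), ontable(a)}

== RESULT ==
["holding(d)", "ontable(a)"]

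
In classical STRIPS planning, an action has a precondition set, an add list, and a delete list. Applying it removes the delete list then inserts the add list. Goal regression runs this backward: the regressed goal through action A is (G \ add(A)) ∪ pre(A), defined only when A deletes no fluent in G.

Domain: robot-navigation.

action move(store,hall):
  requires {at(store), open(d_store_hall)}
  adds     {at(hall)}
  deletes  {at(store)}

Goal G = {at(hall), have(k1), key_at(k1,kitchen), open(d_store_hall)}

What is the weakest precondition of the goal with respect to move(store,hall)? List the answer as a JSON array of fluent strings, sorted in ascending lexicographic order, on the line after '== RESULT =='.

Compute (G \ add) ∪ pre:
  G ∩ del = {}  (empty — regression defined)
  G \ add = {at(hall), have(k1), key_at(k1,kitchen), open(d_store_hall)} \ {at(hall)} = {have(k1), key_at(k1,kitchen), open(d_store_hall)}
  ∪ pre   = {have(k1), key_at(k1,kitchen), open(d_store_hall)} ∪ {at(store), open(d_store_hall)}
          = {at(store), have(k1), key_at(k1,kitchen), open(d_store_hall)}

== RESULT ==
["at(store)", "have(k1)", "key_at(k1,kitchen)", "open(d_store_hall)"]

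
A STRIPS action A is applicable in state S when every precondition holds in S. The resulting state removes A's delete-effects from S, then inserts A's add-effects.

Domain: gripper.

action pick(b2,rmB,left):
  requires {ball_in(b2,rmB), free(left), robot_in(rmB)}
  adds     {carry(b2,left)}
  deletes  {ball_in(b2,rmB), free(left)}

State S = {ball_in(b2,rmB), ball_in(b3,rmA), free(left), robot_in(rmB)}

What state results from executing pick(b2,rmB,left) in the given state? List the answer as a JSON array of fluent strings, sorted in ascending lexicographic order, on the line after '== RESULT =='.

Progress:
  pre ⊆ S: {ball_in(b2,rmB), free(left), robot_in(rmB)} ⊆ S  — applicable
  S \ del = {ball_in(b3,rmA), robot_in(rmB)}
  ∪ add   = {ball_in(b3,rmA), carry(b2,left), robot_in(rmB)}

== RESULT ==
["ball_in(b3,rmA)", "carry(b2,left)", "robot_in(rmB)"]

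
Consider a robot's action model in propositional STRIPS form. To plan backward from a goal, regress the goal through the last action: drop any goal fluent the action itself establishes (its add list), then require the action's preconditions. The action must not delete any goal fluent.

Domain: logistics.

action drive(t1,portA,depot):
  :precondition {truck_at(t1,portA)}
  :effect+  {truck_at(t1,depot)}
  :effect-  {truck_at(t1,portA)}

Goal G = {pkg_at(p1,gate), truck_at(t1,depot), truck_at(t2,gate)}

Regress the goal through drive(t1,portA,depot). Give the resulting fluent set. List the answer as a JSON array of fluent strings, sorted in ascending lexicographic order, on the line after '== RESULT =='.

Regress:
  G ∩ del = {}  (empty — regression defined)
  G \ add = {pkg_at(p1,gate), truck_at(t1,depot), truck_at(t2,gate)} \ {truck_at(t1,depot)} = {pkg_at(p1,gate), truck_at(t2,gate)}
  ∪ pre   = {pkg_at(p1,gate), truck_at(t2,gate)} ∪ {truck_at(t1,portA)}
          = {pkg_at(p1,gate), truck_at(t1,portA), truck_at(t2,gate)}

== RESULT ==
["pkg_at(p1,gate)", "truck_at(t1,portA)", "truck_at(t2,gate)"]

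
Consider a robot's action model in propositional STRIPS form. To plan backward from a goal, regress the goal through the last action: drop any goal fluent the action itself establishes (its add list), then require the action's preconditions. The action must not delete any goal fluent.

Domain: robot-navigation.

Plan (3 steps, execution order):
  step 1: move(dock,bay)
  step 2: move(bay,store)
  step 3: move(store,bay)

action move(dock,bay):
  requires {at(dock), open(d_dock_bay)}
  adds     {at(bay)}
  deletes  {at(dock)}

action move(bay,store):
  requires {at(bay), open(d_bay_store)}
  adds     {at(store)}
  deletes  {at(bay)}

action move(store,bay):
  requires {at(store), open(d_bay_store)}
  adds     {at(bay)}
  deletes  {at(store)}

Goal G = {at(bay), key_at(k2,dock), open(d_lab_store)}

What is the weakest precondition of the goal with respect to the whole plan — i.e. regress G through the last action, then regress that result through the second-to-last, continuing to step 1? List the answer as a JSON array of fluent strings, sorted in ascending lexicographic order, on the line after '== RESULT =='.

Work backward from the goal:
  through step 3 (move(store,bay)): drop {at(bay)}, keep {key_at(k2,dock), open(d_lab_store)}, require {at(store), open(d_bay_store)}
    → {at(store), key_at(k2,dock), open(d_bay_store), open(d_lab_store)}
  through step 2 (move(bay,store)): drop {at(store)}, keep {key_at(k2,dock), open(d_bay_store), open(d_lab_store)}, require {at(bay), open(d_bay_store)}
    → {at(bay), key_at(k2,dock), open(d_bay_store), open(d_lab_store)}
  through step 1 (move(dock,bay)): drop {at(bay)}, keep {key_at(k2,dock), open(d_bay_store), open(d_lab_store)}, require {at(dock), open(d_dock_bay)}
    → {at(dock), key_at(k2,dock), open(d_bay_store), open(d_dock_bay), open(d_lab_store)}

== RESULT ==
["at(dock)", "key_at(k2,dock)", "open(d_bay_store)", "open(d_dock_bay)", "open(d_lab_store)"]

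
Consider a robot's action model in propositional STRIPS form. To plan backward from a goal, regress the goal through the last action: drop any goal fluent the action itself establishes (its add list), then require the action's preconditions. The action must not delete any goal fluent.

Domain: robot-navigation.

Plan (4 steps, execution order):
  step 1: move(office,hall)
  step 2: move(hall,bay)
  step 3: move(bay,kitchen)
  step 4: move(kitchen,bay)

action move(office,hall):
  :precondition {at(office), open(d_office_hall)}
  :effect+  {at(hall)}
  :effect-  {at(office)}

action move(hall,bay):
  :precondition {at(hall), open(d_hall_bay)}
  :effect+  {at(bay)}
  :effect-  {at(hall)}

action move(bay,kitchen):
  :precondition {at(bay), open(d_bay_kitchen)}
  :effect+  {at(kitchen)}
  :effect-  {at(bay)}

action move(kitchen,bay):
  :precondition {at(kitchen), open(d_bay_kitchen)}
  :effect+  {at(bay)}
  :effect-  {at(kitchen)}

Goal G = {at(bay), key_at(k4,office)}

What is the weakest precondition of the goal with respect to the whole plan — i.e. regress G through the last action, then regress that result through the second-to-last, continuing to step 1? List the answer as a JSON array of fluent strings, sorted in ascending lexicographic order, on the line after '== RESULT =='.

Work backward from the goal:
  through step 4 (move(kitchen,bay)): drop {at(bay)}, keep {key_at(k4,office)}, require {at(kitchen), open(d_bay_kitchen)}
    → {at(kitchen), key_at(k4,office), open(d_bay_kitchen)}
  through step 3 (move(bay,kitchen)): drop {at(kitchen)}, keep {key_at(k4,office), open(d_bay_kitchen)}, require {at(bay), open(d_bay_kitchen)}
    → {at(bay), key_at(k4,office), open(d_bay_kitchen)}
  through step 2 (move(hall,bay)): drop {at(bay)}, keep {key_at(k4,office), open(d_bay_kitchen)}, require {at(hall), open(d_hall_bay)}
    → {at(hall), key_at(k4,office), open(d_bay_kitchen), open(d_hall_bay)}
  through step 1 (move(office,hall)): drop {at(hall)}, keep {key_at(k4,office), open(d_bay_kitchen), open(d_hall_bay)}, require {at(office), open(d_office_hall)}
    → {at(office), key_at(k4,office), open(d_bay_kitchen), open(d_hall_bay), open(d_office_hall)}

== RESULT ==
["at(office)", "key_at(k4,office)", "open(d_bay_kitchen)", "open(d_hall_bay)", "open(d_office_hall)"]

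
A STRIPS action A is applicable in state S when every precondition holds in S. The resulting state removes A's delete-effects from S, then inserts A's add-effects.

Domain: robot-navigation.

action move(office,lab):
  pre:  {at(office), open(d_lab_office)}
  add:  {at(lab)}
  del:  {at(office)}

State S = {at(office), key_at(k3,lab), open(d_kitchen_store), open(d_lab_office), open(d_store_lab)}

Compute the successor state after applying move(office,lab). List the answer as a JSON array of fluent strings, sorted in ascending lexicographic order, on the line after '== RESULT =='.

Progress:
  pre ⊆ S: {at(office), open(d_lab_office)} ⊆ S  — applicable
  S \ del = {key_at(k3,lab), open(d_kitchen_store), open(d_lab_office), open(d_store_lab)}
  ∪ add   = {at(lab), key_at(k3,lab), open(d_kitchen_store), open(d_lab_office), open(d_store_lab)}

== RESULT ==
["at(lab)", "key_at(k3,lab)", "open(d_kitchen_store)", "open(d_lab_office)", "open(d_store_lab)"]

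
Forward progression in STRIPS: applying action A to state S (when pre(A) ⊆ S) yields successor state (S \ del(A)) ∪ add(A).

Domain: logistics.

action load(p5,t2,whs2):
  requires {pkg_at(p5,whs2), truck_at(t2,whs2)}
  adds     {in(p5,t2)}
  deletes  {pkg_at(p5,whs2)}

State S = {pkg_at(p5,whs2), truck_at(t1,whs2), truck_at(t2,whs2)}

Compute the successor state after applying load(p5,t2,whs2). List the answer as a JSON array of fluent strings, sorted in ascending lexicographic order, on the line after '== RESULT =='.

Progress:
  pre ⊆ S: {pkg_at(p5,whs2), truck_at(t2,whs2)} ⊆ S  — applicable
  S \ del = {truck_at(t1,whs2), truck_at(t2,whs2)}
  ∪ add   = {in(p5,t2), truck_at(t1,whs2), truck_at(t2,whs2)}

== RESULT ==
["in(p5,t2)", "truck_at(t1,whs2)", "truck_at(t2,whs2)"]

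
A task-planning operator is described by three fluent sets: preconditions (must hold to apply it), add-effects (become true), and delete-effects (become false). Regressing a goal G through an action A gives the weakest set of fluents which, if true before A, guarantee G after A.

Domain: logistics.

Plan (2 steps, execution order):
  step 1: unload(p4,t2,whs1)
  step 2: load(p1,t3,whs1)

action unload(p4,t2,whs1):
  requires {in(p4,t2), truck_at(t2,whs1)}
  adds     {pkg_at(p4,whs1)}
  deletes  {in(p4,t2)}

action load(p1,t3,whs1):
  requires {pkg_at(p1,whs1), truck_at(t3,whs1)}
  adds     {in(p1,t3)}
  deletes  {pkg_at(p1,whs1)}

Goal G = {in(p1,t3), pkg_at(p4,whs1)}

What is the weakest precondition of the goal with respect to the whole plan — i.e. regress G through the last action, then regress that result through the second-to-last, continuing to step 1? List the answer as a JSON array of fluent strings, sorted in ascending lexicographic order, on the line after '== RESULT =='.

Work backward from the goal:
  through step 2 (load(p1,t3,whs1)): drop {in(p1,t3)}, keep {pkg_at(p4,whs1)}, require {pkg_at(p1,whs1), truck_at(t3,whs1)}
    → {pkg_at(p1,whs1), pkg_at(p4,whs1), truck_at(t3,whs1)}
  through step 1 (unload(p4,t2,whs1)): drop {pkg_at(p4,whs1)}, keep {pkg_at(p1,whs1), truck_at(t3,whs1)}, require {in(p4,t2), truck_at(t2,whs1)}
    → {in(p4,t2), pkg_at(p1,whs1), truck_at(t2,whs1), truck_at(t3,whs1)}

== RESULT ==
["in(p4,t2)", "pkg_at(p1,whs1)", "truck_at(t2,whs1)", "truck_at(t3,whs1)"]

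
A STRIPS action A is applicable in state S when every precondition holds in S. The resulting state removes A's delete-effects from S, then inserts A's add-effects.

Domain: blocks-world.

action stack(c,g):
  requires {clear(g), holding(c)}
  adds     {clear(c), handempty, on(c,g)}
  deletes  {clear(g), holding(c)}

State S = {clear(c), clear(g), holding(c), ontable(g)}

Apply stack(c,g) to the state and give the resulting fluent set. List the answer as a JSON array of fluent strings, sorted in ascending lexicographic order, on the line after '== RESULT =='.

Progress:
  pre ⊆ S: {clear(g), holding(c)} ⊆ S  — applicable
  S \ del = {clear(c), ontable(g)}
  ∪ add   = {clear(c), handempty, on(c,g), ontable(g)}

== RESULT ==
["clear(c)", "handempty", "on(c,g)", "ontable(g)"]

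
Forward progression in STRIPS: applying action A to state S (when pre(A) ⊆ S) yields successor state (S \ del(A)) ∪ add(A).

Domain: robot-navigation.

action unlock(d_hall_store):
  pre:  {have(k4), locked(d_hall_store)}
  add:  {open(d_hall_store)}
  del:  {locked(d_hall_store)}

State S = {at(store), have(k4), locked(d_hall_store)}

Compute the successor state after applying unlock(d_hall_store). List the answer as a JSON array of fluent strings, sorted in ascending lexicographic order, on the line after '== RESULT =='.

Progress:
  pre ⊆ S: {have(k4), locked(d_hall_store)} ⊆ S  — applicable
  S \ del = {at(store), have(k4)}
  ∪ add   = {at(store), have(k4), open(d_hall_store)}

== RESULT ==
["at(store)", "have(k4)", "open(d_hall_store)"]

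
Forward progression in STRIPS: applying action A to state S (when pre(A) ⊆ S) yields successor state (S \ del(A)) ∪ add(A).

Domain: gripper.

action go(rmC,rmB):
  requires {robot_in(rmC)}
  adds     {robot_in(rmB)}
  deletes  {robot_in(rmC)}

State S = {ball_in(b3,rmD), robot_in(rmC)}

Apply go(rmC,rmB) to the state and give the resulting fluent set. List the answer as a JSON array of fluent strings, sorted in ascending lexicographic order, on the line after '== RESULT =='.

Progress:
  pre ⊆ S: {robot_in(rmC)} ⊆ S  — applicable
  S \ del = {ball_in(b3,rmD)}
  ∪ add   = {ball_in(b3,rmD), robot_in(rmB)}

== RESULT ==
["ball_in(b3,rmD)", "robot_in(rmB)"]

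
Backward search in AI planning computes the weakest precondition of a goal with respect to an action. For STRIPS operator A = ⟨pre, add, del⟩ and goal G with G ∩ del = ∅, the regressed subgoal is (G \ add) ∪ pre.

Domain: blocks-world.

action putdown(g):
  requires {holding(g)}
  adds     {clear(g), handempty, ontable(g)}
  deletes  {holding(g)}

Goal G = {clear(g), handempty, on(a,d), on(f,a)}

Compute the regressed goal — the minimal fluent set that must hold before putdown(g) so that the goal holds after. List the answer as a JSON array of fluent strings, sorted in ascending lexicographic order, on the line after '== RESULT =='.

Regress:
  G ∩ del = {}  (empty — regression defined)
  G \ add = {clear(g), handempty, on(a,d), on(f,a)} \ {clear(g), handempty, ontable(g)} = {on(a,d), on(f,a)}
  ∪ pre   = {on(a,d), on(f,a)} ∪ {holding(g)}
          = {holding(g), on(a,d), on(f,a)}

== RESULT ==
["holding(g)", "on(a,d)", "on(f,a)"]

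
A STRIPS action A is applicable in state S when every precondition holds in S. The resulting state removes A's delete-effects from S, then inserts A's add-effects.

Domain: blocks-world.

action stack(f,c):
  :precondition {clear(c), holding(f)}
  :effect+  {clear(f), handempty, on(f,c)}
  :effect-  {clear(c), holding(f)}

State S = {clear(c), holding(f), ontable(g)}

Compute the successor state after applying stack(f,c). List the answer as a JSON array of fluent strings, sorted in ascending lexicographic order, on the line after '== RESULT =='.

Compute (S \ del) ∪ add:
  pre ⊆ S: {clear(c), holding(f)} ⊆ S  — applicable
  S \ del = {ontable(g)}
  ∪ add   = {clear(f), handempty, on(f,c), ontable(g)}

== RESULT ==
["clear(f)", "handempty", "on(f,c)", "ontable(g)"]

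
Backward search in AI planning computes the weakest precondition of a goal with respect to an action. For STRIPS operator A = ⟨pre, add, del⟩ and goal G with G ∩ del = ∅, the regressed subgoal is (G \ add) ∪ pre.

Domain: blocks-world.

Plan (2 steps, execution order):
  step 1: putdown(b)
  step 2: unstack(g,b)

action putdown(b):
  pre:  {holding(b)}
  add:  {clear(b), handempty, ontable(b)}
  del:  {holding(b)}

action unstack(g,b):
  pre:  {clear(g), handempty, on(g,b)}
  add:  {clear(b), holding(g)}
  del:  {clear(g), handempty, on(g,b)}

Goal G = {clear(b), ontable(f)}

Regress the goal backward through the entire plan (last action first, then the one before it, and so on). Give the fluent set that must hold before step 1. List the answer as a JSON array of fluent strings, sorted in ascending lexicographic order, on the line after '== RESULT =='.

Work backward from the goal:
  through step 2 (unstack(g,b)): drop {clear(b)}, keep {ontable(f)}, require {clear(g), handempty, on(g,b)}
    → {clear(g), handempty, on(g,b), ontable(f)}
  through step 1 (putdown(b)): drop {handempty}, keep {clear(g), on(g,b), ontable(f)}, require {holding(b)}
    → {clear(g), holding(b), on(g,b), ontable(f)}

== RESULT ==
["clear(g)", "holding(b)", "on(g,b)", "ontable(f)"]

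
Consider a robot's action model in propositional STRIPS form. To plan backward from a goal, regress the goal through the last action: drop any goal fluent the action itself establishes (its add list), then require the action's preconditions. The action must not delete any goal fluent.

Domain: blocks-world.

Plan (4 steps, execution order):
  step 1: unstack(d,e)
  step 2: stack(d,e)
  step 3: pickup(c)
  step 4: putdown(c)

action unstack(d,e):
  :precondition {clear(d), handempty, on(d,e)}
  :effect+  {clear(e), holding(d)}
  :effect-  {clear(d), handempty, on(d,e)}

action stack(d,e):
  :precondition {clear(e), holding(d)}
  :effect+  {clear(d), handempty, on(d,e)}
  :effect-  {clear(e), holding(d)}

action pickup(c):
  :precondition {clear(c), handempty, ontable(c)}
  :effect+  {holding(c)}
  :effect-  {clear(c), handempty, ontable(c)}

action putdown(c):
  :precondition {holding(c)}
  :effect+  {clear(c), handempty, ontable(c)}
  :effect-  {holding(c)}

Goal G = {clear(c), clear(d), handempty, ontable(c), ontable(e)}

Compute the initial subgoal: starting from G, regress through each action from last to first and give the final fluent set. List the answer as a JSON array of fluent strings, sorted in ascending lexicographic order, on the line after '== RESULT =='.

Regress step by step:
  through step 4 (putdown(c)): drop {clear(c), handempty, ontable(c)}, keep {clear(d), ontable(e)}, require {holding(c)}
    → {clear(d), holding(c), ontable(e)}
  through step 3 (pickup(c)): drop {holding(c)}, keep {clear(d), ontable(e)}, require {clear(c), handempty, ontable(c)}
    → {clear(c), clear(d), handempty, ontable(c), ontable(e)}
  through step 2 (stack(d,e)): drop {clear(d), handempty}, keep {clear(c), ontable(c), ontable(e)}, require {clear(e), holding(d)}
    → {clear(c), clear(e), holding(d), ontable(c), ontable(e)}
  through step 1 (unstack(d,e)): drop {clear(e), holding(d)}, keep {clear(c), ontable(c), ontable(e)}, require {clear(d), handempty, on(d,e)}
    → {clear(c), clear(d), handempty, on(d,e), ontable(c), ontable(e)}

== RESULT ==
["clear(c)", "clear(d)", "handempty", "on(d,e)", "ontable(c)", "ontable(e)"]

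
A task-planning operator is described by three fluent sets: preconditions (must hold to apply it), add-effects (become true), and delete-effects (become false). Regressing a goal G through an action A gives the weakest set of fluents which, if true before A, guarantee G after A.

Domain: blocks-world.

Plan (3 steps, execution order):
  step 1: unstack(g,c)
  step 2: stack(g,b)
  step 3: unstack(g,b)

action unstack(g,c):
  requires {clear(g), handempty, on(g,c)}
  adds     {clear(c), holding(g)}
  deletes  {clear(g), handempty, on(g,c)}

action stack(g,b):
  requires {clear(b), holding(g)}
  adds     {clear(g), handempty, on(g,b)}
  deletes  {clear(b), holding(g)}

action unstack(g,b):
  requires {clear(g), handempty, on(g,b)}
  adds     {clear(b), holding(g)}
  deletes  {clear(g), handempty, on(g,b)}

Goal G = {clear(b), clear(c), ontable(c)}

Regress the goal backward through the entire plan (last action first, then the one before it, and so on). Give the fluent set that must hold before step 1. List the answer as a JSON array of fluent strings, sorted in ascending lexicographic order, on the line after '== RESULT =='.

Regress step by step:
  through step 3 (unstack(g,b)): drop {clear(b)}, keep {clear(c), ontable(c)}, require {clear(g), handempty, on(g,b)}
    → {clear(c), clear(g), handempty, on(g,b), ontable(c)}
  through step 2 (stack(g,b)): drop {clear(g), handempty, on(g,b)}, keep {clear(c), ontable(c)}, require {clear(b), holding(g)}
    → {clear(b), clear(c), holding(g), ontable(c)}
  through step 1 (unstack(g,c)): drop {clear(c), holding(g)}, keep {clear(b), ontable(c)}, require {clear(g), handempty, on(g,c)}
    → {clear(b), clear(g), handempty, on(g,c), ontable(c)}

== RESULT ==
["clear(b)", "clear(g)", "handempty", "on(g,c)", "ontable(c)"]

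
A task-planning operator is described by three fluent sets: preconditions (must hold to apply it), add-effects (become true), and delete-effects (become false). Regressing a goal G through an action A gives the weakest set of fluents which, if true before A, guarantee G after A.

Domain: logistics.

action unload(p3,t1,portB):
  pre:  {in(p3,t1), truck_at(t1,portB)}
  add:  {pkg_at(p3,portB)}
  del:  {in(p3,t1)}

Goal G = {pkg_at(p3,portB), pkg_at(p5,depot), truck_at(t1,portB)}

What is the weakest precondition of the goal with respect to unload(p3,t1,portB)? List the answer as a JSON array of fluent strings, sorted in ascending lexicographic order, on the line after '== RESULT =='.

Compute (G \ add) ∪ pre:
  G ∩ del = {}  (empty — regression defined)
  G \ add = {pkg_at(p3,portB), pkg_at(p5,depot), truck_at(t1,portB)} \ {pkg_at(p3,portB)} = {pkg_at(p5,depot), truck_at(t1,portB)}
  ∪ pre   = {pkg_at(p5,depot), truck_at(t1,portB)} ∪ {in(p3,t1), truck_at(t1,portB)}
          = {in(p3,t1), pkg_at(p5,depot), truck_at(t1,portB)}

== RESULT ==
["in(p3,t1)", "pkg_at(p5,depot)", "truck_at(t1,portB)"]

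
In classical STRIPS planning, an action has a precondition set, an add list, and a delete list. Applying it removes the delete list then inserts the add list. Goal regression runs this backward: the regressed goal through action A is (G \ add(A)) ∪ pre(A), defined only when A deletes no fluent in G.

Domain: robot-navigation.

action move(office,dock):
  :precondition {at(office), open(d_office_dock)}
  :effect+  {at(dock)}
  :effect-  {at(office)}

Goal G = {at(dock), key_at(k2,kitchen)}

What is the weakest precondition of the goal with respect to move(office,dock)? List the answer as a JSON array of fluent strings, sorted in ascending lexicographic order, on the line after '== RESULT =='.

Compute (G \ add) ∪ pre:
  G ∩ del = {}  (empty — regression defined)
  G \ add = {at(dock), key_at(k2,kitchen)} \ {at(dock)} = {key_at(k2,kitchen)}
  ∪ pre   = {key_at(k2,kitchen)} ∪ {at(office), open(d_office_dock)}
          = {at(office), key_at(k2,kitchen), open(d_office_dock)}

== RESULT ==
["at(office)", "key_at(k2,kitchen)", "open(d_office_dock)"]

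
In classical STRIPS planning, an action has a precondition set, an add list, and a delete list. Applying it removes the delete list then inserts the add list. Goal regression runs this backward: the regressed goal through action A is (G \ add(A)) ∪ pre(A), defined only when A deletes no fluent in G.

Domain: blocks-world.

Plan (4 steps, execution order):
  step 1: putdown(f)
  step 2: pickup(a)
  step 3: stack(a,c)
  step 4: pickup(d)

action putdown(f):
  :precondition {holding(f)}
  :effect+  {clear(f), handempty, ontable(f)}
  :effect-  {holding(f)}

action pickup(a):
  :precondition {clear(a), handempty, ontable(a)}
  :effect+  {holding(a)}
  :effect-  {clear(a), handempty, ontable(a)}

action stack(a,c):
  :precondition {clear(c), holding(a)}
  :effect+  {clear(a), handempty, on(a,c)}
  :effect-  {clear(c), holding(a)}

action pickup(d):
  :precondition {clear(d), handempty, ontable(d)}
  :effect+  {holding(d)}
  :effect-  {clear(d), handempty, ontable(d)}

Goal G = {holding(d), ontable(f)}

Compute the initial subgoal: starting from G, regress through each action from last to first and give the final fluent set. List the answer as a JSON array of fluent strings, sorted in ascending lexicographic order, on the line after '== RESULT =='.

Work backward from the goal:
  through step 4 (pickup(d)): drop {holding(d)}, keep {ontable(f)}, require {clear(d), handempty, ontable(d)}
    → {clear(d), handempty, ontable(d), ontable(f)}
  through step 3 (stack(a,c)): drop {handempty}, keep {clear(d), ontable(d), ontable(f)}, require {clear(c), holding(a)}
    → {clear(c), clear(d), holding(a), ontable(d), ontable(f)}
  through step 2 (pickup(a)): drop {holding(a)}, keep {clear(c), clear(d), ontable(d), ontable(f)}, require {clear(a), handempty, ontable(a)}
    → {clear(a), clear(c), clear(d), handempty, ontable(a), ontable(d), ontable(f)}
  through step 1 (putdown(f)): drop {handempty, ontable(f)}, keep {clear(a), clear(c), clear(d), ontable(a), ontable(d)}, require {holding(f)}
    → {clear(a), clear(c), clear(d), holding(f), ontable(a), ontable(d)}

== RESULT ==
["clear(a)", "clear(c)", "clear(d)", "holding(f)", "ontable(a)", "ontable(d)"]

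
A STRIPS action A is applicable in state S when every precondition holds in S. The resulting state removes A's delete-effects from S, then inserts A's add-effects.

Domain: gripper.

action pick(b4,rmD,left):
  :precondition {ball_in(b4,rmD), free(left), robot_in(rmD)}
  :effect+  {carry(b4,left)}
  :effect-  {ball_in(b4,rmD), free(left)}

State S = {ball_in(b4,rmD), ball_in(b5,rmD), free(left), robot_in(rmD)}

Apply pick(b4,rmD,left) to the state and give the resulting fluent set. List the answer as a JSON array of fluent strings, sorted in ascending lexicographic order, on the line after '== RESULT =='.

Progress:
  pre ⊆ S: {ball_in(b4,rmD), free(left), robot_in(rmD)} ⊆ S  — applicable
  S \ del = {ball_in(b5,rmD), robot_in(rmD)}
  ∪ add   = {ball_in(b5,rmD), carry(b4,left), robot_in(rmD)}

== RESULT ==
["ball_in(b5,rmD)", "carry(b4,left)", "robot_in(rmD)"]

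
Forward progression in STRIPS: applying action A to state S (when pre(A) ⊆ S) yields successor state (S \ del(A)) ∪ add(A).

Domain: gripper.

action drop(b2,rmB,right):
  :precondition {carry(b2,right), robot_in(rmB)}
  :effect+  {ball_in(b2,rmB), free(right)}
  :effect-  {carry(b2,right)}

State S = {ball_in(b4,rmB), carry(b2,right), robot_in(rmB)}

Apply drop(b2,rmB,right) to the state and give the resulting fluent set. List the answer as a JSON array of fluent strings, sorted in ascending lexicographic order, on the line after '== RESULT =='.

Compute (S \ del) ∪ add:
  pre ⊆ S: {carry(b2,right), robot_in(rmB)} ⊆ S  — applicable
  S \ del = {ball_in(b4,rmB), robot_in(rmB)}
  ∪ add   = {ball_in(b2,rmB), ball_in(b4,rmB), free(right), robot_in(rmB)}

== RESULT ==
["ball_in(b2,rmB)", "ball_in(b4,rmB)", "free(right)", "robot_in(rmB)"]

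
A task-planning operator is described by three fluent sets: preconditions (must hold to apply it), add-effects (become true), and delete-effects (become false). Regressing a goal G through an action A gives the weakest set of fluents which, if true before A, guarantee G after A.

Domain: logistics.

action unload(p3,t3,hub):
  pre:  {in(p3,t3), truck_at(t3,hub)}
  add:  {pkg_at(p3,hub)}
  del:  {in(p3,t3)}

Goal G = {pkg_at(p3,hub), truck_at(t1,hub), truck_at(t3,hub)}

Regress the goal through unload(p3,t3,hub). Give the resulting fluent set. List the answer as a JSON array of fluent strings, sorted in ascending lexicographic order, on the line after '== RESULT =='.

Compute (G \ add) ∪ pre:
  G ∩ del = {}  (empty — regression defined)
  G \ add = {pkg_at(p3,hub), truck_at(t1,hub), truck_at(t3,hub)} \ {pkg_at(p3,hub)} = {truck_at(t1,hub), truck_at(t3,hub)}
  ∪ pre   = {truck_at(t1,hub), truck_at(t3,hub)} ∪ {in(p3,t3), truck_at(t3,hub)}
          = {in(p3,t3), truck_at(t1,hub), truck_at(t3,hub)}

== RESULT ==
["in(p3,t3)", "truck_at(t1,hub)", "truck_at(t3,hub)"]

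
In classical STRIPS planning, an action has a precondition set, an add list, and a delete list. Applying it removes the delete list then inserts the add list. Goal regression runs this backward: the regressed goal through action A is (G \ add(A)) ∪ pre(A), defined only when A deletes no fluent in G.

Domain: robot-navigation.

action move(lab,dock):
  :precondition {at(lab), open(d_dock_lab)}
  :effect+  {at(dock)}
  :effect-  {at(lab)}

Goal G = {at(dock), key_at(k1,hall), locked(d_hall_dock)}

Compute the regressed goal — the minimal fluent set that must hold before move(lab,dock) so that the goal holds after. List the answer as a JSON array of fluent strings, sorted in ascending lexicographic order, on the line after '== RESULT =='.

Compute (G \ add) ∪ pre:
  G ∩ del = {}  (empty — regression defined)
  G \ add = {at(dock), key_at(k1,hall), locked(d_hall_dock)} \ {at(dock)} = {key_at(k1,hall), locked(d_hall_dock)}
  ∪ pre   = {key_at(k1,hall), locked(d_hall_dock)} ∪ {at(lab), open(d_dock_lab)}
          = {at(lab), key_at(k1,hall), locked(d_hall_dock), open(d_dock_lab)}

== RESULT ==
["at(lab)", "key_at(k1,hall)", "locked(d_hall_dock)", "open(d_dock_lab)"]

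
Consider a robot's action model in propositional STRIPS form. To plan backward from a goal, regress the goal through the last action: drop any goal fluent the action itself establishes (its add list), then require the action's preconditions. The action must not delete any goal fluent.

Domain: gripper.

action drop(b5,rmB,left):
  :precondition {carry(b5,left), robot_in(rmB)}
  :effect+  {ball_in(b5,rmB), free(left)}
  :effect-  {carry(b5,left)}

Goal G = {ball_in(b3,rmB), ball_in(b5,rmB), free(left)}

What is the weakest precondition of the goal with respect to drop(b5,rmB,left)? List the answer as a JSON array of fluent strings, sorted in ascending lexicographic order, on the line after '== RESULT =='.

Regress:
  G ∩ del = {}  (empty — regression defined)
  G \ add = {ball_in(b3,rmB), ball_in(b5,rmB), free(left)} \ {ball_in(b5,rmB), free(left)} = {ball_in(b3,rmB)}
  ∪ pre   = {ball_in(b3,rmB)} ∪ {carry(b5,left), robot_in(rmB)}
          = {ball_in(b3,rmB), carry(b5,left), robot_in(rmB)}

== RESULT ==
["ball_in(b3,rmB)", "carry(b5,left)", "robot_in(rmB)"]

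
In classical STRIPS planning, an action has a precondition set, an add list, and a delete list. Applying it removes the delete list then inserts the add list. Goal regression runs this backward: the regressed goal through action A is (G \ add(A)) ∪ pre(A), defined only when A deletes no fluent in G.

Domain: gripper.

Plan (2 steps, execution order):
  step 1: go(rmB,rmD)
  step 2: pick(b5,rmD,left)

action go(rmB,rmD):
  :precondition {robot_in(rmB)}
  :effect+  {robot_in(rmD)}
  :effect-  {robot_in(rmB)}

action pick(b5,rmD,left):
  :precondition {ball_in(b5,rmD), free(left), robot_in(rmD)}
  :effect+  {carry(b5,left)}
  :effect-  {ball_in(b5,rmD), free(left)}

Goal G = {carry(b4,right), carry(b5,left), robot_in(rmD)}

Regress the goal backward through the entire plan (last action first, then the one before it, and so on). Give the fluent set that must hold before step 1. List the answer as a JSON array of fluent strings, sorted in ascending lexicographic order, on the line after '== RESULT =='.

Work backward from the goal:
  through step 2 (pick(b5,rmD,left)): drop {carry(b5,left)}, keep {carry(b4,right), robot_in(rmD)}, require {ball_in(b5,rmD), free(left), robot_in(rmD)}
    → {ball_in(b5,rmD), carry(b4,right), free(left), robot_in(rmD)}
  through step 1 (go(rmB,rmD)): drop {robot_in(rmD)}, keep {ball_in(b5,rmD), carry(b4,right), free(left)}, require {robot_in(rmB)}
    → {ball_in(b5,rmD), carry(b4,right), free(left), robot_in(rmB)}

== RESULT ==
["ball_in(b5,rmD)", "carry(b4,right)", "free(left)", "robot_in(rmB)"]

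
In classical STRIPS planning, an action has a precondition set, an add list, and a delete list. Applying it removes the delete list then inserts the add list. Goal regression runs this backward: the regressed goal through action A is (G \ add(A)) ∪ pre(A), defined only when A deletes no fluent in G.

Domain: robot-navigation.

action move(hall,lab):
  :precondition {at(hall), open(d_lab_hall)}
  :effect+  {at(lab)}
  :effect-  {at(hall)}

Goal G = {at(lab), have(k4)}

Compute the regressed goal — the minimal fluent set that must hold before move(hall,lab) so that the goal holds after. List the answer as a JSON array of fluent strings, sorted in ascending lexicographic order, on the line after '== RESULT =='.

Compute (G \ add) ∪ pre:
  G ∩ del = {}  (empty — regression defined)
  G \ add = {at(lab), have(k4)} \ {at(lab)} = {have(k4)}
  ∪ pre   = {have(k4)} ∪ {at(hall), open(d_lab_hall)}
          = {at(hall), have(k4), open(d_lab_hall)}

== RESULT ==
["at(hall)", "have(k4)", "open(d_lab_hall)"]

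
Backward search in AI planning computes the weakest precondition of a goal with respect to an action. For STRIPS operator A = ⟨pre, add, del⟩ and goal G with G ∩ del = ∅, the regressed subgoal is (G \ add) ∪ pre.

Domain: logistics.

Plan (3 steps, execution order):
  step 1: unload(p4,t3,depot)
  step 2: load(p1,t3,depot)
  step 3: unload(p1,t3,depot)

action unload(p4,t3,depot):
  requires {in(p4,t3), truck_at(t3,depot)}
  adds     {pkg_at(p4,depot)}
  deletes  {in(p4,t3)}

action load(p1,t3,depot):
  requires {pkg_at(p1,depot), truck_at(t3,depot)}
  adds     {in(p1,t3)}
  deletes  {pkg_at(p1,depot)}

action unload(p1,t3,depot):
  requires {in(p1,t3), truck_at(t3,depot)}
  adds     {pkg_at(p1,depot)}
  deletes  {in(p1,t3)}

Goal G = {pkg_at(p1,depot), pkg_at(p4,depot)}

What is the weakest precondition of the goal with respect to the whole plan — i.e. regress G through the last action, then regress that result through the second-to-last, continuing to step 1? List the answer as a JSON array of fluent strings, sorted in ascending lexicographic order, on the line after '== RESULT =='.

Work backward from the goal:
  through step 3 (unload(p1,t3,depot)): drop {pkg_at(p1,depot)}, keep {pkg_at(p4,depot)}, require {in(p1,t3), truck_at(t3,depot)}
    → {in(p1,t3), pkg_at(p4,depot), truck_at(t3,depot)}
  through step 2 (load(p1,t3,depot)): drop {in(p1,t3)}, keep {pkg_at(p4,depot), truck_at(t3,depot)}, require {pkg_at(p1,depot), truck_at(t3,depot)}
    → {pkg_at(p1,depot), pkg_at(p4,depot), truck_at(t3,depot)}
  through step 1 (unload(p4,t3,depot)): drop {pkg_at(p4,depot)}, keep {pkg_at(p1,depot), truck_at(t3,depot)}, require {in(p4,t3), truck_at(t3,depot)}
    → {in(p4,t3), pkg_at(p1,depot), truck_at(t3,depot)}

== RESULT ==
["in(p4,t3)", "pkg_at(p1,depot)", "truck_at(t3,depot)"]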